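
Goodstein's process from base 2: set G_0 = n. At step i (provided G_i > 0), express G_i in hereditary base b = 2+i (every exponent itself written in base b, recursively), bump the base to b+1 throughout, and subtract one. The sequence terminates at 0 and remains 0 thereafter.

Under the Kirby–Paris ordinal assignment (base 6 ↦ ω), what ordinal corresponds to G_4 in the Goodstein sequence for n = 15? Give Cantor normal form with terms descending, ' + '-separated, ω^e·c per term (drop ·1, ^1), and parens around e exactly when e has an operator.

ω^(ω + 1) + ω^ω + 1

G_0 = 15. HB_2(15) = 2^(2 + 1) + 2^2 + 2 + 1. Bump = 112. G_1 = 111.
G_1 = 111. HB_3(111) = 3^(3 + 1) + 3^3 + 3. Bump = 1284. G_2 = 1283.
G_2 = 1283. HB_4(1283) = 4^(4 + 1) + 4^4 + 3. Bump = 18753. G_3 = 18752.
G_3 = 18752. HB_5(18752) = 5^(5 + 1) + 5^5 + 2. Bump = 326594. G_4 = 326593.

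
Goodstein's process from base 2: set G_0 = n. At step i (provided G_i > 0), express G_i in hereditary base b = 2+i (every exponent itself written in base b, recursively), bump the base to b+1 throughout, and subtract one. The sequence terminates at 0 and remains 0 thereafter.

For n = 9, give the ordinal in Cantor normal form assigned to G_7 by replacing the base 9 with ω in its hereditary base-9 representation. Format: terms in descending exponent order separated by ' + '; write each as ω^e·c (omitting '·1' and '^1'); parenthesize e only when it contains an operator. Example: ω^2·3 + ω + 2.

G_0=9  [base 2] 2^(2 + 1) + 1  →[2↦3]→  3^(3 + 1) + 1 = 82  −1 ⇒ G_1=81
G_1=81  [base 3] 3^(3 + 1)  →[3↦4]→  4^(4 + 1) = 1024  −1 ⇒ G_2=1023
G_2=1023  [base 4] 3·4^4 + 3·4^3 + 3·4^2 + 3·4 + 3  →[4↦5]→  3·5^5 + 3·5^3 + 3·5^2 + 3·5 + 3 = 9843  −1 ⇒ G_3=9842
G_3=9842  [base 5] 3·5^5 + 3·5^3 + 3·5^2 + 3·5 + 2  →[5↦6]→  3·6^6 + 3·6^3 + 3·6^2 + 3·6 + 2 = 140744  −1 ⇒ G_4=140743
G_4=140743  [base 6] 3·6^6 + 3·6^3 + 3·6^2 + 3·6 + 1  →[6↦7]→  3·7^7 + 3·7^3 + 3·7^2 + 3·7 + 1 = 2471827  −1 ⇒ G_5=2471826
G_5=2471826  [base 7] 3·7^7 + 3·7^3 + 3·7^2 + 3·7  →[7↦8]→  3·8^8 + 3·8^3 + 3·8^2 + 3·8 = 50333400  −1 ⇒ G_6=50333399
G_6=50333399  [base 8] 3·8^8 + 3·8^3 + 3·8^2 + 2·8 + 7  →[8↦9]→  3·9^9 + 3·9^3 + 3·9^2 + 2·9 + 7 = 1162263922  −1 ⇒ G_7=1162263921
G_7=1162263921  [base 9] 3·9^9 + 3·9^3 + 3·9^2 + 2·9 + 6  →[9↦10]→  3·10^10 + 3·10^3 + 3·10^2 + 2·10 + 6 = 30000003326  −1 ⇒ G_8=30000003325

ω^ω·3 + ω^3·3 + ω^2·3 + ω·2 + 6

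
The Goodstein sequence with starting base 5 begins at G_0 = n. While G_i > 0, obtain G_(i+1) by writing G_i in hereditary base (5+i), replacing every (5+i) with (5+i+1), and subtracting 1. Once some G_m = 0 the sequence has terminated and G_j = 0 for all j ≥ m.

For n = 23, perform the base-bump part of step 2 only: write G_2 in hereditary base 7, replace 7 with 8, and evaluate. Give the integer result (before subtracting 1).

33

G_0=23  [base 5] 4·5 + 3  →[5↦6]→  4·6 + 3 = 27  −1 ⇒ G_1=26
G_1=26  [base 6] 4·6 + 2  →[6↦7]→  4·7 + 2 = 30  −1 ⇒ G_2=29
G_2=29  [base 7] 4·7 + 1  →[7↦8]→  4·8 + 1 = 33  −1 ⇒ G_3=32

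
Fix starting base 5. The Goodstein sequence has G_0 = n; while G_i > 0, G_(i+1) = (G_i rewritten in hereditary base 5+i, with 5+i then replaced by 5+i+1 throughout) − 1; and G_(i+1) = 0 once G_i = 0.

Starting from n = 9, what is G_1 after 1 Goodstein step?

G_0 = 9. HB_5(9) = 5 + 4. Bump = 10. G_1 = 9.
G_1 = 9. HB_6(9) = 6 + 3. Bump = 10. G_2 = 9.

9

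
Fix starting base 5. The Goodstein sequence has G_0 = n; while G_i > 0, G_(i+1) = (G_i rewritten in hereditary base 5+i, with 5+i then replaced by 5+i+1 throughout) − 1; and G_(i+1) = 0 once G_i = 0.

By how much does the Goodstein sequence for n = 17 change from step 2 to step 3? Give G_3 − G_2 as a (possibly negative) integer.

(0) 17|_5 = 3·5 + 2 ↦ 3·6 + 2|_6 = 20 ⇒ 19
(1) 19|_6 = 3·6 + 1 ↦ 3·7 + 1|_7 = 22 ⇒ 21
(2) 21|_7 = 3·7 ↦ 3·8|_8 = 24 ⇒ 23

2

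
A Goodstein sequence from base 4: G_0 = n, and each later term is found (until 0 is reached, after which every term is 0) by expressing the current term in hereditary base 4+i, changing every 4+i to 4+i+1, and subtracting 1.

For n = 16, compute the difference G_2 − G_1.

3

(0) 16|_4 = 4^2 ↦ 5^2|_5 = 25 ⇒ 24
(1) 24|_5 = 4·5 + 4 ↦ 4·6 + 4|_6 = 28 ⇒ 27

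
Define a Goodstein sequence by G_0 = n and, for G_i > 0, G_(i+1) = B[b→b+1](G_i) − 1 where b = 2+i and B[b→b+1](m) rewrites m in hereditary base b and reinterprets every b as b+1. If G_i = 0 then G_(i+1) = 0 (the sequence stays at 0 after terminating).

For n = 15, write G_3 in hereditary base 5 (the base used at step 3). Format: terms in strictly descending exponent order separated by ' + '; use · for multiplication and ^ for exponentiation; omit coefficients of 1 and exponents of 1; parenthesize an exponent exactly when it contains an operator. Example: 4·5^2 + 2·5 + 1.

G_0 = 15. HB_2(15) = 2^(2 + 1) + 2^2 + 2 + 1. Bump = 112. G_1 = 111.
G_1 = 111. HB_3(111) = 3^(3 + 1) + 3^3 + 3. Bump = 1284. G_2 = 1283.
G_2 = 1283. HB_4(1283) = 4^(4 + 1) + 4^4 + 3. Bump = 18753. G_3 = 18752.

5^(5 + 1) + 5^5 + 2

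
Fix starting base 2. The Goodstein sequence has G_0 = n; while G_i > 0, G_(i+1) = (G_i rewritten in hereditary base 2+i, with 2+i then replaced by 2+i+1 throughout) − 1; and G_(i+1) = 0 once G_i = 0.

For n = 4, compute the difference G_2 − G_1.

15

[0] 4 ≡ 2^2 (base 2). Lift 3: 27. −1: 26.
[1] 26 ≡ 2·3^2 + 2·3 + 2 (base 3). Lift 4: 42. −1: 41.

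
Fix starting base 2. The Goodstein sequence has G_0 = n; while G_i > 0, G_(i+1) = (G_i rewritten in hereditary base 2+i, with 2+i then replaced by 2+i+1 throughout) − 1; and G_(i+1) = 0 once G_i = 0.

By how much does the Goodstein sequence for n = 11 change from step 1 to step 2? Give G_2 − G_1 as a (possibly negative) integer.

943

step 0: 11 = 2^(2 + 1) + 2 + 1; sub 3 for 2: 3^(3 + 1) + 3 + 1; = 85; G_1 = 85−1 = 84
step 1: 84 = 3^(3 + 1) + 3; sub 4 for 3: 4^(4 + 1) + 4; = 1028; G_2 = 1028−1 = 1027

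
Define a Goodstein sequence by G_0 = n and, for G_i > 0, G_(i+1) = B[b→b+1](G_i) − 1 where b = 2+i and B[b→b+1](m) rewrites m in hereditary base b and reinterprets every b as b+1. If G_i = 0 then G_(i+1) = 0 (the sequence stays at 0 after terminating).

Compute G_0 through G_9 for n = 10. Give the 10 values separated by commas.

10, 83, 1025, 15625, 279935, 4215754, 84073323, 1937434592, 50000555551, 1426559238830

(0) 10|_2 = 2^(2 + 1) + 2 ↦ 3^(3 + 1) + 3|_3 = 84 ⇒ 83
(1) 83|_3 = 3^(3 + 1) + 2 ↦ 4^(4 + 1) + 2|_4 = 1026 ⇒ 1025
(2) 1025|_4 = 4^(4 + 1) + 1 ↦ 5^(5 + 1) + 1|_5 = 15626 ⇒ 15625
(3) 15625|_5 = 5^(5 + 1) ↦ 6^(6 + 1)|_6 = 279936 ⇒ 279935
(4) 279935|_6 = 5·6^6 + 5·6^5 + 5·6^4 + 5·6^3 + 5·6^2 + 5·6 + 5 ↦ 5·7^7 + 5·7^5 + 5·7^4 + 5·7^3 + 5·7^2 + 5·7 + 5|_7 = 4215755 ⇒ 4215754
(5) 4215754|_7 = 5·7^7 + 5·7^5 + 5·7^4 + 5·7^3 + 5·7^2 + 5·7 + 4 ↦ 5·8^8 + 5·8^5 + 5·8^4 + 5·8^3 + 5·8^2 + 5·8 + 4|_8 = 84073324 ⇒ 84073323
(6) 84073323|_8 = 5·8^8 + 5·8^5 + 5·8^4 + 5·8^3 + 5·8^2 + 5·8 + 3 ↦ 5·9^9 + 5·9^5 + 5·9^4 + 5·9^3 + 5·9^2 + 5·9 + 3|_9 = 1937434593 ⇒ 1937434592
(7) 1937434592|_9 = 5·9^9 + 5·9^5 + 5·9^4 + 5·9^3 + 5·9^2 + 5·9 + 2 ↦ 5·10^10 + 5·10^5 + 5·10^4 + 5·10^3 + 5·10^2 + 5·10 + 2|_10 = 50000555552 ⇒ 50000555551
(8) 50000555551|_10 = 5·10^10 + 5·10^5 + 5·10^4 + 5·10^3 + 5·10^2 + 5·10 + 1 ↦ 5·11^11 + 5·11^5 + 5·11^4 + 5·11^3 + 5·11^2 + 5·11 + 1|_11 = 1426559238831 ⇒ 1426559238830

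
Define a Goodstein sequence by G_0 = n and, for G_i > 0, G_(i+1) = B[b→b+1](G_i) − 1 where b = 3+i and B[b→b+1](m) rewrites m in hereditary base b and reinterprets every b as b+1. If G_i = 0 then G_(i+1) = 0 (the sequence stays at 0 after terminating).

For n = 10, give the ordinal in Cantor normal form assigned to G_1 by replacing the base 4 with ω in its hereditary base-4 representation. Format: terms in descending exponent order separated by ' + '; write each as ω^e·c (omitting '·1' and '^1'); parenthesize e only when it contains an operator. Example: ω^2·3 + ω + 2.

i=0: 10 = 3^2 + 1 (b=3); 3→4: 4^2 + 1 = 17; 17−1 = 16
i=1: 16 = 4^2 (b=4); 4→5: 5^2 = 25; 25−1 = 24

ω^2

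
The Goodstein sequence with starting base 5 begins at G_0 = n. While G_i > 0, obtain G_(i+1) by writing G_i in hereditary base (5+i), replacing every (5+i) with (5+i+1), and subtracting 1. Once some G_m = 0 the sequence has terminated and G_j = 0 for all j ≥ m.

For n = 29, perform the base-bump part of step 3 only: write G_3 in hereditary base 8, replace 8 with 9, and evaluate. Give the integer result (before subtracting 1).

G_0 = 29. HB_5(29) = 5^2 + 4. Bump = 40. G_1 = 39.
G_1 = 39. HB_6(39) = 6^2 + 3. Bump = 52. G_2 = 51.
G_2 = 51. HB_7(51) = 7^2 + 2. Bump = 66. G_3 = 65.

82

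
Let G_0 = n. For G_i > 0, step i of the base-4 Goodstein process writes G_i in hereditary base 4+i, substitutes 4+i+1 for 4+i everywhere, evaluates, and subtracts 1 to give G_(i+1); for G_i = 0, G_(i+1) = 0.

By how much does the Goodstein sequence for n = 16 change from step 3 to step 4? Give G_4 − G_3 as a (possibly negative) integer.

(0) 16|_4 = 4^2 ↦ 5^2|_5 = 25 ⇒ 24
(1) 24|_5 = 4·5 + 4 ↦ 4·6 + 4|_6 = 28 ⇒ 27
(2) 27|_6 = 4·6 + 3 ↦ 4·7 + 3|_7 = 31 ⇒ 30
(3) 30|_7 = 4·7 + 2 ↦ 4·8 + 2|_8 = 34 ⇒ 33

3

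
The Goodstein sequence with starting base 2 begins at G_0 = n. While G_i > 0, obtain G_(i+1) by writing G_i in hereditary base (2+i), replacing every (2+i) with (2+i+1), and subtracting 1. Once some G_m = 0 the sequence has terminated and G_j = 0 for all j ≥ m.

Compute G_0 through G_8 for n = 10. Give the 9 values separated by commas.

10, 83, 1025, 15625, 279935, 4215754, 84073323, 1937434592, 50000555551

base 2: 10 = 2^(2 + 1) + 2; at 3: 3^(3 + 1) + 3 = 84; next = 83
base 3: 83 = 3^(3 + 1) + 2; at 4: 4^(4 + 1) + 2 = 1026; next = 1025
base 4: 1025 = 4^(4 + 1) + 1; at 5: 5^(5 + 1) + 1 = 15626; next = 15625
base 5: 15625 = 5^(5 + 1); at 6: 6^(6 + 1) = 279936; next = 279935
base 6: 279935 = 5·6^6 + 5·6^5 + 5·6^4 + 5·6^3 + 5·6^2 + 5·6 + 5; at 7: 5·7^7 + 5·7^5 + 5·7^4 + 5·7^3 + 5·7^2 + 5·7 + 5 = 4215755; next = 4215754
base 7: 4215754 = 5·7^7 + 5·7^5 + 5·7^4 + 5·7^3 + 5·7^2 + 5·7 + 4; at 8: 5·8^8 + 5·8^5 + 5·8^4 + 5·8^3 + 5·8^2 + 5·8 + 4 = 84073324; next = 84073323
base 8: 84073323 = 5·8^8 + 5·8^5 + 5·8^4 + 5·8^3 + 5·8^2 + 5·8 + 3; at 9: 5·9^9 + 5·9^5 + 5·9^4 + 5·9^3 + 5·9^2 + 5·9 + 3 = 1937434593; next = 1937434592
base 9: 1937434592 = 5·9^9 + 5·9^5 + 5·9^4 + 5·9^3 + 5·9^2 + 5·9 + 2; at 10: 5·10^10 + 5·10^5 + 5·10^4 + 5·10^3 + 5·10^2 + 5·10 + 2 = 50000555552; next = 50000555551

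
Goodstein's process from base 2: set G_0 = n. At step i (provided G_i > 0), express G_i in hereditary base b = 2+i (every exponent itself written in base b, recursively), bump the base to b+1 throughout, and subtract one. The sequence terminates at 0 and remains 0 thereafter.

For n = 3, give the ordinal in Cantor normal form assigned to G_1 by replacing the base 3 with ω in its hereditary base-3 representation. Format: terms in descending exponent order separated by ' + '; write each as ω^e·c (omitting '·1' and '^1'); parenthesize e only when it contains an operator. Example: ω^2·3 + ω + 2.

G_0=3  [base 2] 2 + 1  →[2↦3]→  3 + 1 = 4  −1 ⇒ G_1=3
G_1=3  [base 3] 3  →[3↦4]→  4 = 4  −1 ⇒ G_2=3

ω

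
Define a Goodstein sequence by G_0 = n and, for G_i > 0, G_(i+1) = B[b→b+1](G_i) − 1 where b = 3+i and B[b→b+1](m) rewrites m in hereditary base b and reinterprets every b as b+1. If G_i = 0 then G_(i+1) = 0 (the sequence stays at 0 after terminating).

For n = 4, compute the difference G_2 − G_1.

0

i=0: 4 = 3 + 1 (b=3); 3→4: 4 + 1 = 5; 5−1 = 4
i=1: 4 = 4 (b=4); 4→5: 5 = 5; 5−1 = 4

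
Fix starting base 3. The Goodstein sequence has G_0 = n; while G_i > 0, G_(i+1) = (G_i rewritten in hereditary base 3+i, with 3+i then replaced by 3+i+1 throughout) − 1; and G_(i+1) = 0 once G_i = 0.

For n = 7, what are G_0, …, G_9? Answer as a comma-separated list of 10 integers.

i=0: 7 = 2·3 + 1 (b=3); 3→4: 2·4 + 1 = 9; 9−1 = 8
i=1: 8 = 2·4 (b=4); 4→5: 2·5 = 10; 10−1 = 9
i=2: 9 = 5 + 4 (b=5); 5→6: 6 + 4 = 10; 10−1 = 9
i=3: 9 = 6 + 3 (b=6); 6→7: 7 + 3 = 10; 10−1 = 9
i=4: 9 = 7 + 2 (b=7); 7→8: 8 + 2 = 10; 10−1 = 9
i=5: 9 = 8 + 1 (b=8); 8→9: 9 + 1 = 10; 10−1 = 9
i=6: 9 = 9 (b=9); 9→10: 10 = 10; 10−1 = 9
i=7: 9 = 9 (b=10); 10→11: 9 = 9; 9−1 = 8
i=8: 8 = 8 (b=11); 11→12: 8 = 8; 8−1 = 7

7, 8, 9, 9, 9, 9, 9, 9, 8, 7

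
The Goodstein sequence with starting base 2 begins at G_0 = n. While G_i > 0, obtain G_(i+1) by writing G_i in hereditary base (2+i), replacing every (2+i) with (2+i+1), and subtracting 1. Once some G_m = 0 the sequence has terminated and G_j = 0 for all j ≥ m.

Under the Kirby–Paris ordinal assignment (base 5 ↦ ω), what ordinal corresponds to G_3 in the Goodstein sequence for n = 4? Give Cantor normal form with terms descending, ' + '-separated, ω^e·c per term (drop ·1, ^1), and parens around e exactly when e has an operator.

G_0 = 4. HB_2(4) = 2^2. Bump = 27. G_1 = 26.
G_1 = 26. HB_3(26) = 2·3^2 + 2·3 + 2. Bump = 42. G_2 = 41.
G_2 = 41. HB_4(41) = 2·4^2 + 2·4 + 1. Bump = 61. G_3 = 60.
G_3 = 60. HB_5(60) = 2·5^2 + 2·5. Bump = 84. G_4 = 83.

ω^2·2 + ω·2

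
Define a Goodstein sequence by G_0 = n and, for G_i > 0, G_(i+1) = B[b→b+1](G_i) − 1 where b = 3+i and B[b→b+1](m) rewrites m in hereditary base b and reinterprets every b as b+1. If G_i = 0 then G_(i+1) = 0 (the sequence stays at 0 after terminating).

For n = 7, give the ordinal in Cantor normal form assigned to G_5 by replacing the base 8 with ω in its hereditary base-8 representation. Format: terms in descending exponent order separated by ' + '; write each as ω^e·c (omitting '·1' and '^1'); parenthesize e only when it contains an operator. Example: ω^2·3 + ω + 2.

step 0: 7 = 2·3 + 1; sub 4 for 3: 2·4 + 1; = 9; G_1 = 9−1 = 8
step 1: 8 = 2·4; sub 5 for 4: 2·5; = 10; G_2 = 10−1 = 9
step 2: 9 = 5 + 4; sub 6 for 5: 6 + 4; = 10; G_3 = 10−1 = 9
step 3: 9 = 6 + 3; sub 7 for 6: 7 + 3; = 10; G_4 = 10−1 = 9
step 4: 9 = 7 + 2; sub 8 for 7: 8 + 2; = 10; G_5 = 10−1 = 9

ω + 1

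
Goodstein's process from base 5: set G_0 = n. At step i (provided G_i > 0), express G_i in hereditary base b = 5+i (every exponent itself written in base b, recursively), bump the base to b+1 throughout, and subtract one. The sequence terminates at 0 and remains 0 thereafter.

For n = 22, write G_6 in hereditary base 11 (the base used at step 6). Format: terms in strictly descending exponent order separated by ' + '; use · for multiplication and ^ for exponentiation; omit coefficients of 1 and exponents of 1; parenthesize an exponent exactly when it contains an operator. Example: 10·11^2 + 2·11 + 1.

3·11 + 4

[0] 22 ≡ 4·5 + 2 (base 5). Lift 6: 26. −1: 25.
[1] 25 ≡ 4·6 + 1 (base 6). Lift 7: 29. −1: 28.
[2] 28 ≡ 4·7 (base 7). Lift 8: 32. −1: 31.
[3] 31 ≡ 3·8 + 7 (base 8). Lift 9: 34. −1: 33.
[4] 33 ≡ 3·9 + 6 (base 9). Lift 10: 36. −1: 35.
[5] 35 ≡ 3·10 + 5 (base 10). Lift 11: 38. −1: 37.
[6] 37 ≡ 3·11 + 4 (base 11). Lift 12: 40. −1: 39.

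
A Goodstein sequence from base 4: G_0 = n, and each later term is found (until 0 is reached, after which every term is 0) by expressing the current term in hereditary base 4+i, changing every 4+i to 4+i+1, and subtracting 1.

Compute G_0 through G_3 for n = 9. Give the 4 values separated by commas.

(0) 9|_4 = 2·4 + 1 ↦ 2·5 + 1|_5 = 11 ⇒ 10
(1) 10|_5 = 2·5 ↦ 2·6|_6 = 12 ⇒ 11
(2) 11|_6 = 6 + 5 ↦ 7 + 5|_7 = 12 ⇒ 11

9, 10, 11, 11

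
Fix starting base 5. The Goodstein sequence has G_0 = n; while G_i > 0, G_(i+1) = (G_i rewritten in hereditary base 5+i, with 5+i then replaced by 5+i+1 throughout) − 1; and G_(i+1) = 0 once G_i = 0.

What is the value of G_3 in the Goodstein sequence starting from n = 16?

21

G_0=16  [base 5] 3·5 + 1  →[5↦6]→  3·6 + 1 = 19  −1 ⇒ G_1=18
G_1=18  [base 6] 3·6  →[6↦7]→  3·7 = 21  −1 ⇒ G_2=20
G_2=20  [base 7] 2·7 + 6  →[7↦8]→  2·8 + 6 = 22  −1 ⇒ G_3=21
G_3=21  [base 8] 2·8 + 5  →[8↦9]→  2·9 + 5 = 23  −1 ⇒ G_4=22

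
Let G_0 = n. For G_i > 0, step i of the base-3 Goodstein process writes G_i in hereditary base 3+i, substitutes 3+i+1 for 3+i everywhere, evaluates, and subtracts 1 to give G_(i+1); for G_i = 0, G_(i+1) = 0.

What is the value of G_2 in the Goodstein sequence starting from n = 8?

G_0 = 8. HB_3(8) = 2·3 + 2. Bump = 10. G_1 = 9.
G_1 = 9. HB_4(9) = 2·4 + 1. Bump = 11. G_2 = 10.

10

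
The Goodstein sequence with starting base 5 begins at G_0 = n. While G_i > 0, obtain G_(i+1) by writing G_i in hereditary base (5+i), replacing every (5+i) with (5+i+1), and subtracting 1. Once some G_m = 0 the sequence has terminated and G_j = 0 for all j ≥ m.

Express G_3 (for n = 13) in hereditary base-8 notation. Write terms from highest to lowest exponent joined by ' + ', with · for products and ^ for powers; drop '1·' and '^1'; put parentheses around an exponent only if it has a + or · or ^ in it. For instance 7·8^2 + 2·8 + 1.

i=0: 13 = 2·5 + 3 (b=5); 5→6: 2·6 + 3 = 15; 15−1 = 14
i=1: 14 = 2·6 + 2 (b=6); 6→7: 2·7 + 2 = 16; 16−1 = 15
i=2: 15 = 2·7 + 1 (b=7); 7→8: 2·8 + 1 = 17; 17−1 = 16
i=3: 16 = 2·8 (b=8); 8→9: 2·9 = 18; 18−1 = 17

2·8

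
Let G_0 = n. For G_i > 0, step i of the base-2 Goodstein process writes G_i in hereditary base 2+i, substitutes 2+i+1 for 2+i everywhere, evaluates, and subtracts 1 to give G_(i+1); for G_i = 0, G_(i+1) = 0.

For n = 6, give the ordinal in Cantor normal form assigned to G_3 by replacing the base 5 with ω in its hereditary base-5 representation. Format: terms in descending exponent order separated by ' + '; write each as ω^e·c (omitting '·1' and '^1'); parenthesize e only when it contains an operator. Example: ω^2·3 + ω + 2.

ω^ω

base 2: 6 = 2^2 + 2; at 3: 3^3 + 3 = 30; next = 29
base 3: 29 = 3^3 + 2; at 4: 4^4 + 2 = 258; next = 257
base 4: 257 = 4^4 + 1; at 5: 5^5 + 1 = 3126; next = 3125
base 5: 3125 = 5^5; at 6: 6^6 = 46656; next = 46655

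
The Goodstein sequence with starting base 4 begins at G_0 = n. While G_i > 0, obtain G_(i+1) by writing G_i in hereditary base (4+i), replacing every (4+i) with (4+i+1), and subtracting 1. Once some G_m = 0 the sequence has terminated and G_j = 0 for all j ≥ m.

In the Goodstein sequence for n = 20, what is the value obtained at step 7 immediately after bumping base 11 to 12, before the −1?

116

[0] 20 ≡ 4^2 + 4 (base 4). Lift 5: 30. −1: 29.
[1] 29 ≡ 5^2 + 4 (base 5). Lift 6: 40. −1: 39.
[2] 39 ≡ 6^2 + 3 (base 6). Lift 7: 52. −1: 51.
[3] 51 ≡ 7^2 + 2 (base 7). Lift 8: 66. −1: 65.
[4] 65 ≡ 8^2 + 1 (base 8). Lift 9: 82. −1: 81.
[5] 81 ≡ 9^2 (base 9). Lift 10: 100. −1: 99.
[6] 99 ≡ 9·10 + 9 (base 10). Lift 11: 108. −1: 107.
[7] 107 ≡ 9·11 + 8 (base 11). Lift 12: 116. −1: 115.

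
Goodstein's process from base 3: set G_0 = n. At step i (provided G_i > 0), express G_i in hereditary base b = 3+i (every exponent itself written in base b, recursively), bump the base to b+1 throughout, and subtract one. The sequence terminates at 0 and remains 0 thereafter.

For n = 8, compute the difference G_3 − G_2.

[0] 8 ≡ 2·3 + 2 (base 3). Lift 4: 10. −1: 9.
[1] 9 ≡ 2·4 + 1 (base 4). Lift 5: 11. −1: 10.
[2] 10 ≡ 2·5 (base 5). Lift 6: 12. −1: 11.

1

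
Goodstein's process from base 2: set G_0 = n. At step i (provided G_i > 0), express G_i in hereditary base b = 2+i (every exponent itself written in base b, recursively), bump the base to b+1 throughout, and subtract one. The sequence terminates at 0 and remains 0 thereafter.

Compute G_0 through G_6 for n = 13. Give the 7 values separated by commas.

13, 108, 1279, 16092, 280711, 5765998, 134219479

step 0: 13 = 2^(2 + 1) + 2^2 + 1; sub 3 for 2: 3^(3 + 1) + 3^3 + 1; = 109; G_1 = 109−1 = 108
step 1: 108 = 3^(3 + 1) + 3^3; sub 4 for 3: 4^(4 + 1) + 4^4; = 1280; G_2 = 1280−1 = 1279
step 2: 1279 = 4^(4 + 1) + 3·4^3 + 3·4^2 + 3·4 + 3; sub 5 for 4: 5^(5 + 1) + 3·5^3 + 3·5^2 + 3·5 + 3; = 16093; G_3 = 16093−1 = 16092
step 3: 16092 = 5^(5 + 1) + 3·5^3 + 3·5^2 + 3·5 + 2; sub 6 for 5: 6^(6 + 1) + 3·6^3 + 3·6^2 + 3·6 + 2; = 280712; G_4 = 280712−1 = 280711
step 4: 280711 = 6^(6 + 1) + 3·6^3 + 3·6^2 + 3·6 + 1; sub 7 for 6: 7^(7 + 1) + 3·7^3 + 3·7^2 + 3·7 + 1; = 5765999; G_5 = 5765999−1 = 5765998
step 5: 5765998 = 7^(7 + 1) + 3·7^3 + 3·7^2 + 3·7; sub 8 for 7: 8^(8 + 1) + 3·8^3 + 3·8^2 + 3·8; = 134219480; G_6 = 134219480−1 = 134219479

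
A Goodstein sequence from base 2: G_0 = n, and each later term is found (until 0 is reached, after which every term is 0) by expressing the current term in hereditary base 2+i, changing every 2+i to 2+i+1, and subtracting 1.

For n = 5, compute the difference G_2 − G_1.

228

i=0: 5 = 2^2 + 1 (b=2); 2→3: 3^3 + 1 = 28; 28−1 = 27
i=1: 27 = 3^3 (b=3); 3→4: 4^4 = 256; 256−1 = 255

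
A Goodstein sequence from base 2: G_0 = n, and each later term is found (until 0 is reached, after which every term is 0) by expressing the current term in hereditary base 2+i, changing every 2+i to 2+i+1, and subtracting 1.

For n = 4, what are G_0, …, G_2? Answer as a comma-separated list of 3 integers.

G_0 = 4. HB_2(4) = 2^2. Bump = 27. G_1 = 26.
G_1 = 26. HB_3(26) = 2·3^2 + 2·3 + 2. Bump = 42. G_2 = 41.

4, 26, 41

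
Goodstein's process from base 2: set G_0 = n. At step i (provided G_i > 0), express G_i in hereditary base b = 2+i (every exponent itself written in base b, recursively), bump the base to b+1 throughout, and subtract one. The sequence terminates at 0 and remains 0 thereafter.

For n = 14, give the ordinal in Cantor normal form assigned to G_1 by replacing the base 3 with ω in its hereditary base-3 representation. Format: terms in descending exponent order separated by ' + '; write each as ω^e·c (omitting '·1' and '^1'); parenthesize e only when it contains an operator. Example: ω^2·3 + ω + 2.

[0] 14 ≡ 2^(2 + 1) + 2^2 + 2 (base 2). Lift 3: 111. −1: 110.
[1] 110 ≡ 3^(3 + 1) + 3^3 + 2 (base 3). Lift 4: 1282. −1: 1281.

ω^(ω + 1) + ω^ω + 2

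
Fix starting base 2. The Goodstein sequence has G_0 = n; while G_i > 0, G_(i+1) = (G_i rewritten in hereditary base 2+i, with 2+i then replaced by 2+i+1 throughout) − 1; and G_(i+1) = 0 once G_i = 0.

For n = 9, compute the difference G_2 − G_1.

G_0=9  [base 2] 2^(2 + 1) + 1  →[2↦3]→  3^(3 + 1) + 1 = 82  −1 ⇒ G_1=81
G_1=81  [base 3] 3^(3 + 1)  →[3↦4]→  4^(4 + 1) = 1024  −1 ⇒ G_2=1023

942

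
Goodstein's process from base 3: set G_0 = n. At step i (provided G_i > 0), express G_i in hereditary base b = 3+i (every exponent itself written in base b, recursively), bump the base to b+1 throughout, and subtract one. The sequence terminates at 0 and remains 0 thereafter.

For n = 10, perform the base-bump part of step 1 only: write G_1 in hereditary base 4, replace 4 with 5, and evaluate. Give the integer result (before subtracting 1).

25

10 —HB3→ 3^2 + 1 —bump→ 4^2 + 1 = 17 —(−1)→ 16
16 —HB4→ 4^2 —bump→ 5^2 = 25 —(−1)→ 24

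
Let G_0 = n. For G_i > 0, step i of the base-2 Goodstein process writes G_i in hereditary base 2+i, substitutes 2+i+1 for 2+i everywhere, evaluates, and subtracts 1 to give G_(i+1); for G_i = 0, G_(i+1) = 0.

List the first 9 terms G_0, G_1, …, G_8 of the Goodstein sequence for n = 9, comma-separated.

9, 81, 1023, 9842, 140743, 2471826, 50333399, 1162263921, 30000003325

9 —HB2→ 2^(2 + 1) + 1 —bump→ 3^(3 + 1) + 1 = 82 —(−1)→ 81
81 —HB3→ 3^(3 + 1) —bump→ 4^(4 + 1) = 1024 —(−1)→ 1023
1023 —HB4→ 3·4^4 + 3·4^3 + 3·4^2 + 3·4 + 3 —bump→ 3·5^5 + 3·5^3 + 3·5^2 + 3·5 + 3 = 9843 —(−1)→ 9842
9842 —HB5→ 3·5^5 + 3·5^3 + 3·5^2 + 3·5 + 2 —bump→ 3·6^6 + 3·6^3 + 3·6^2 + 3·6 + 2 = 140744 —(−1)→ 140743
140743 —HB6→ 3·6^6 + 3·6^3 + 3·6^2 + 3·6 + 1 —bump→ 3·7^7 + 3·7^3 + 3·7^2 + 3·7 + 1 = 2471827 —(−1)→ 2471826
2471826 —HB7→ 3·7^7 + 3·7^3 + 3·7^2 + 3·7 —bump→ 3·8^8 + 3·8^3 + 3·8^2 + 3·8 = 50333400 —(−1)→ 50333399
50333399 —HB8→ 3·8^8 + 3·8^3 + 3·8^2 + 2·8 + 7 —bump→ 3·9^9 + 3·9^3 + 3·9^2 + 2·9 + 7 = 1162263922 —(−1)→ 1162263921
1162263921 —HB9→ 3·9^9 + 3·9^3 + 3·9^2 + 2·9 + 6 —bump→ 3·10^10 + 3·10^3 + 3·10^2 + 2·10 + 6 = 30000003326 —(−1)→ 30000003325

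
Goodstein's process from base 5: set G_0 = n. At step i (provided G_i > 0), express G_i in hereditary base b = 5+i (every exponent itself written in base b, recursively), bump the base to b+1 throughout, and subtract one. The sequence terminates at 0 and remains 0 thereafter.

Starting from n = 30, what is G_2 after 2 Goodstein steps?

53

i=0: 30 = 5^2 + 5 (b=5); 5→6: 6^2 + 6 = 42; 42−1 = 41
i=1: 41 = 6^2 + 5 (b=6); 6→7: 7^2 + 5 = 54; 54−1 = 53
i=2: 53 = 7^2 + 4 (b=7); 7→8: 8^2 + 4 = 68; 68−1 = 67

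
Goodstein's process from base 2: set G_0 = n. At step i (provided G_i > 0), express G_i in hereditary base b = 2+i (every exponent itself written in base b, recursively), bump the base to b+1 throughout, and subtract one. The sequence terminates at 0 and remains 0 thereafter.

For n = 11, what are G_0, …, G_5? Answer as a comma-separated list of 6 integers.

G_0=11  [base 2] 2^(2 + 1) + 2 + 1  →[2↦3]→  3^(3 + 1) + 3 + 1 = 85  −1 ⇒ G_1=84
G_1=84  [base 3] 3^(3 + 1) + 3  →[3↦4]→  4^(4 + 1) + 4 = 1028  −1 ⇒ G_2=1027
G_2=1027  [base 4] 4^(4 + 1) + 3  →[4↦5]→  5^(5 + 1) + 3 = 15628  −1 ⇒ G_3=15627
G_3=15627  [base 5] 5^(5 + 1) + 2  →[5↦6]→  6^(6 + 1) + 2 = 279938  −1 ⇒ G_4=279937
G_4=279937  [base 6] 6^(6 + 1) + 1  →[6↦7]→  7^(7 + 1) + 1 = 5764802  −1 ⇒ G_5=5764801

11, 84, 1027, 15627, 279937, 5764801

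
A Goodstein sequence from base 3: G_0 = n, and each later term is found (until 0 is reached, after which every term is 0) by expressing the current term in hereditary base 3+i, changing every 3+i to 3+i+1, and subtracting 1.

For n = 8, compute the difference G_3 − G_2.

step 0: 8 = 2·3 + 2; sub 4 for 3: 2·4 + 2; = 10; G_1 = 10−1 = 9
step 1: 9 = 2·4 + 1; sub 5 for 4: 2·5 + 1; = 11; G_2 = 11−1 = 10
step 2: 10 = 2·5; sub 6 for 5: 2·6; = 12; G_3 = 12−1 = 11

1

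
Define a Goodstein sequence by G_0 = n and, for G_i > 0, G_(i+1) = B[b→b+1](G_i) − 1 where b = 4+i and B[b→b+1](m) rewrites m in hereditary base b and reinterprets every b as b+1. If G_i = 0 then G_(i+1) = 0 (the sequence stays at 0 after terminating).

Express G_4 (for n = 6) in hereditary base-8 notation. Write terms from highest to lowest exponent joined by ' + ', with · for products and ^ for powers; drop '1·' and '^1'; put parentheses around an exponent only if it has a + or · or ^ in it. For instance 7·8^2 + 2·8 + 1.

6 —HB4→ 4 + 2 —bump→ 5 + 2 = 7 —(−1)→ 6
6 —HB5→ 5 + 1 —bump→ 6 + 1 = 7 —(−1)→ 6
6 —HB6→ 6 —bump→ 7 = 7 —(−1)→ 6
6 —HB7→ 6 —bump→ 6 = 6 —(−1)→ 5
5 —HB8→ 5 —bump→ 5 = 5 —(−1)→ 4

5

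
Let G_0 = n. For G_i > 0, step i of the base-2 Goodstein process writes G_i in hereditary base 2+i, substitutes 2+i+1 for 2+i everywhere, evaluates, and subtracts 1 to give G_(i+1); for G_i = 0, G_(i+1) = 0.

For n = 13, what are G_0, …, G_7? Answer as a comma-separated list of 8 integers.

G_0 = 13. HB_2(13) = 2^(2 + 1) + 2^2 + 1. Bump = 109. G_1 = 108.
G_1 = 108. HB_3(108) = 3^(3 + 1) + 3^3. Bump = 1280. G_2 = 1279.
G_2 = 1279. HB_4(1279) = 4^(4 + 1) + 3·4^3 + 3·4^2 + 3·4 + 3. Bump = 16093. G_3 = 16092.
G_3 = 16092. HB_5(16092) = 5^(5 + 1) + 3·5^3 + 3·5^2 + 3·5 + 2. Bump = 280712. G_4 = 280711.
G_4 = 280711. HB_6(280711) = 6^(6 + 1) + 3·6^3 + 3·6^2 + 3·6 + 1. Bump = 5765999. G_5 = 5765998.
G_5 = 5765998. HB_7(5765998) = 7^(7 + 1) + 3·7^3 + 3·7^2 + 3·7. Bump = 134219480. G_6 = 134219479.
G_6 = 134219479. HB_8(134219479) = 8^(8 + 1) + 3·8^3 + 3·8^2 + 2·8 + 7. Bump = 3486786856. G_7 = 3486786855.

13, 108, 1279, 16092, 280711, 5765998, 134219479, 3486786855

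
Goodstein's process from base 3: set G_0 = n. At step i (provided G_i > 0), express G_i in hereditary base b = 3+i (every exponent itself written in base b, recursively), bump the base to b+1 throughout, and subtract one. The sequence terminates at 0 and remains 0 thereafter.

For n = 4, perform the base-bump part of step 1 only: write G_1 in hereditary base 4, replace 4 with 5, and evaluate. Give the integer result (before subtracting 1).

[0] 4 ≡ 3 + 1 (base 3). Lift 4: 5. −1: 4.
[1] 4 ≡ 4 (base 4). Lift 5: 5. −1: 4.

5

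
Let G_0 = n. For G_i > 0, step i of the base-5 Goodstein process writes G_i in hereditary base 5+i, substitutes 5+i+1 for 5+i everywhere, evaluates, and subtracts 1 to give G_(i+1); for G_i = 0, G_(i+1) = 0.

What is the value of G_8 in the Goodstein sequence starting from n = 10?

step 0: 10 = 2·5; sub 6 for 5: 2·6; = 12; G_1 = 12−1 = 11
step 1: 11 = 6 + 5; sub 7 for 6: 7 + 5; = 12; G_2 = 12−1 = 11
step 2: 11 = 7 + 4; sub 8 for 7: 8 + 4; = 12; G_3 = 12−1 = 11
step 3: 11 = 8 + 3; sub 9 for 8: 9 + 3; = 12; G_4 = 12−1 = 11
step 4: 11 = 9 + 2; sub 10 for 9: 10 + 2; = 12; G_5 = 12−1 = 11
step 5: 11 = 10 + 1; sub 11 for 10: 11 + 1; = 12; G_6 = 12−1 = 11
step 6: 11 = 11; sub 12 for 11: 12; = 12; G_7 = 12−1 = 11
step 7: 11 = 11; sub 13 for 12: 11; = 11; G_8 = 11−1 = 10

10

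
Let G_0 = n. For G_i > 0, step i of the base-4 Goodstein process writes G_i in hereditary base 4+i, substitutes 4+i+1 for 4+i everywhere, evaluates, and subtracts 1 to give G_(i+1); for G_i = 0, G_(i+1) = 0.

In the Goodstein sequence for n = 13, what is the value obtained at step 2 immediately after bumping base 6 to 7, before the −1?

i=0: 13 = 3·4 + 1 (b=4); 4→5: 3·5 + 1 = 16; 16−1 = 15
i=1: 15 = 3·5 (b=5); 5→6: 3·6 = 18; 18−1 = 17

19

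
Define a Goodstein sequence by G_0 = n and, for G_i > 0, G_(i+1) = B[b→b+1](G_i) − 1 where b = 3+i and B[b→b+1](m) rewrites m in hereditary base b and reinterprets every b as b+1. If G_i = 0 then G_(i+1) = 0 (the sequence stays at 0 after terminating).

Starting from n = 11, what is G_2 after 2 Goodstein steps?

25

[0] 11 ≡ 3^2 + 2 (base 3). Lift 4: 18. −1: 17.
[1] 17 ≡ 4^2 + 1 (base 4). Lift 5: 26. −1: 25.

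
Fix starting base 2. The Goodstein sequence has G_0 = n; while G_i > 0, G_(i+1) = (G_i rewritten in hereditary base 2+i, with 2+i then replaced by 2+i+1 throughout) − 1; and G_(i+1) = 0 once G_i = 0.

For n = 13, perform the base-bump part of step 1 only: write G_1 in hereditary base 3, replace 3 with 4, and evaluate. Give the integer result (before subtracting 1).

G_0=13  [base 2] 2^(2 + 1) + 2^2 + 1  →[2↦3]→  3^(3 + 1) + 3^3 + 1 = 109  −1 ⇒ G_1=108
G_1=108  [base 3] 3^(3 + 1) + 3^3  →[3↦4]→  4^(4 + 1) + 4^4 = 1280  −1 ⇒ G_2=1279

1280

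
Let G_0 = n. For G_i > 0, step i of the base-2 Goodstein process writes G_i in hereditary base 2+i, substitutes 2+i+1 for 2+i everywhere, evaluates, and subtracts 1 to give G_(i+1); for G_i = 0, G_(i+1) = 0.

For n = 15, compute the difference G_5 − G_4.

(0) 15|_2 = 2^(2 + 1) + 2^2 + 2 + 1 ↦ 3^(3 + 1) + 3^3 + 3 + 1|_3 = 112 ⇒ 111
(1) 111|_3 = 3^(3 + 1) + 3^3 + 3 ↦ 4^(4 + 1) + 4^4 + 4|_4 = 1284 ⇒ 1283
(2) 1283|_4 = 4^(4 + 1) + 4^4 + 3 ↦ 5^(5 + 1) + 5^5 + 3|_5 = 18753 ⇒ 18752
(3) 18752|_5 = 5^(5 + 1) + 5^5 + 2 ↦ 6^(6 + 1) + 6^6 + 2|_6 = 326594 ⇒ 326593
(4) 326593|_6 = 6^(6 + 1) + 6^6 + 1 ↦ 7^(7 + 1) + 7^7 + 1|_7 = 6588345 ⇒ 6588344

6261751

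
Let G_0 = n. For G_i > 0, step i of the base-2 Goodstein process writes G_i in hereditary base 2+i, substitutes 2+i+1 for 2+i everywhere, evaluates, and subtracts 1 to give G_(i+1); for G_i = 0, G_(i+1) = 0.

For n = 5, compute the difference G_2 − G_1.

228

G_0=5  [base 2] 2^2 + 1  →[2↦3]→  3^3 + 1 = 28  −1 ⇒ G_1=27
G_1=27  [base 3] 3^3  →[3↦4]→  4^4 = 256  −1 ⇒ G_2=255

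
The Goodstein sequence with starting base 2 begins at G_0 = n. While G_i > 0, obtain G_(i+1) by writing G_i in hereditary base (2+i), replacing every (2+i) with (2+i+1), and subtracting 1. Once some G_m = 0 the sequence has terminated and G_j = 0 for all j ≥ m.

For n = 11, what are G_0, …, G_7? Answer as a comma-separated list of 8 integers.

11, 84, 1027, 15627, 279937, 5764801, 134217727, 2749609302

(0) 11|_2 = 2^(2 + 1) + 2 + 1 ↦ 3^(3 + 1) + 3 + 1|_3 = 85 ⇒ 84
(1) 84|_3 = 3^(3 + 1) + 3 ↦ 4^(4 + 1) + 4|_4 = 1028 ⇒ 1027
(2) 1027|_4 = 4^(4 + 1) + 3 ↦ 5^(5 + 1) + 3|_5 = 15628 ⇒ 15627
(3) 15627|_5 = 5^(5 + 1) + 2 ↦ 6^(6 + 1) + 2|_6 = 279938 ⇒ 279937
(4) 279937|_6 = 6^(6 + 1) + 1 ↦ 7^(7 + 1) + 1|_7 = 5764802 ⇒ 5764801
(5) 5764801|_7 = 7^(7 + 1) ↦ 8^(8 + 1)|_8 = 134217728 ⇒ 134217727
(6) 134217727|_8 = 7·8^8 + 7·8^7 + 7·8^6 + 7·8^5 + 7·8^4 + 7·8^3 + 7·8^2 + 7·8 + 7 ↦ 7·9^9 + 7·9^7 + 7·9^6 + 7·9^5 + 7·9^4 + 7·9^3 + 7·9^2 + 7·9 + 7|_9 = 2749609303 ⇒ 2749609302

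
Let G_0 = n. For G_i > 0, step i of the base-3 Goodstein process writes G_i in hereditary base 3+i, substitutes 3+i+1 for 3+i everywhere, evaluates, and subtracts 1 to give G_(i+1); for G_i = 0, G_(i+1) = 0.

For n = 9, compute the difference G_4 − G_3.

[0] 9 ≡ 3^2 (base 3). Lift 4: 16. −1: 15.
[1] 15 ≡ 3·4 + 3 (base 4). Lift 5: 18. −1: 17.
[2] 17 ≡ 3·5 + 2 (base 5). Lift 6: 20. −1: 19.
[3] 19 ≡ 3·6 + 1 (base 6). Lift 7: 22. −1: 21.

2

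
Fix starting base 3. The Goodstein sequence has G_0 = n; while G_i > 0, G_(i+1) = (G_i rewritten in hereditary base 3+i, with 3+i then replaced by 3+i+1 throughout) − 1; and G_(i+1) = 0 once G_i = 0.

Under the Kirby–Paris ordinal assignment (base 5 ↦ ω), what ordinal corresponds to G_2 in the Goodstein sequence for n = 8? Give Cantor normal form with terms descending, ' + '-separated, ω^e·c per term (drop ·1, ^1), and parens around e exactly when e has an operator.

(0) 8|_3 = 2·3 + 2 ↦ 2·4 + 2|_4 = 10 ⇒ 9
(1) 9|_4 = 2·4 + 1 ↦ 2·5 + 1|_5 = 11 ⇒ 10

ω·2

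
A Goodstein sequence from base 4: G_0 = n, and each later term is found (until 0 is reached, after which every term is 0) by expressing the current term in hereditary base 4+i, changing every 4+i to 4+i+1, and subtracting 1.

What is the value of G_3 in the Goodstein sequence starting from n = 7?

7

G_0 = 7. HB_4(7) = 4 + 3. Bump = 8. G_1 = 7.
G_1 = 7. HB_5(7) = 5 + 2. Bump = 8. G_2 = 7.
G_2 = 7. HB_6(7) = 6 + 1. Bump = 8. G_3 = 7.
G_3 = 7. HB_7(7) = 7. Bump = 8. G_4 = 7.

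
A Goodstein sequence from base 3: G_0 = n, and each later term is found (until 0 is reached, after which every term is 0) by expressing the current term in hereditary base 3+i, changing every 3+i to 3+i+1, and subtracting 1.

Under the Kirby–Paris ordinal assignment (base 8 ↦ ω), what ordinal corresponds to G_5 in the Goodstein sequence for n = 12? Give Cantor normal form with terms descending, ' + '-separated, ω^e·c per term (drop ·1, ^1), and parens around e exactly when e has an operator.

ω·7 + 7

step 0: 12 = 3^2 + 3; sub 4 for 3: 4^2 + 4; = 20; G_1 = 20−1 = 19
step 1: 19 = 4^2 + 3; sub 5 for 4: 5^2 + 3; = 28; G_2 = 28−1 = 27
step 2: 27 = 5^2 + 2; sub 6 for 5: 6^2 + 2; = 38; G_3 = 38−1 = 37
step 3: 37 = 6^2 + 1; sub 7 for 6: 7^2 + 1; = 50; G_4 = 50−1 = 49
step 4: 49 = 7^2; sub 8 for 7: 8^2; = 64; G_5 = 64−1 = 63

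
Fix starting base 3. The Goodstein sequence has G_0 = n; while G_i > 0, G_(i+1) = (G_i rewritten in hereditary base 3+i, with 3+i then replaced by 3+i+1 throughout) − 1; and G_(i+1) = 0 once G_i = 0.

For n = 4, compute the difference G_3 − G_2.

G_0=4  [base 3] 3 + 1  →[3↦4]→  4 + 1 = 5  −1 ⇒ G_1=4
G_1=4  [base 4] 4  →[4↦5]→  5 = 5  −1 ⇒ G_2=4
G_2=4  [base 5] 4  →[5↦6]→  4 = 4  −1 ⇒ G_3=3

-1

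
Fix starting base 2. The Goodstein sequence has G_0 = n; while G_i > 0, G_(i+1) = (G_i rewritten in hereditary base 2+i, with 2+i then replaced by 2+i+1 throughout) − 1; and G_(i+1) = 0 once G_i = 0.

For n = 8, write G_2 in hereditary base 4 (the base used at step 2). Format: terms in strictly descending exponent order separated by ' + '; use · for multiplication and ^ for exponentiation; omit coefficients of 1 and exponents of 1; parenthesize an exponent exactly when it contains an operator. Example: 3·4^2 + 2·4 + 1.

step 0: 8 = 2^(2 + 1); sub 3 for 2: 3^(3 + 1); = 81; G_1 = 81−1 = 80
step 1: 80 = 2·3^3 + 2·3^2 + 2·3 + 2; sub 4 for 3: 2·4^4 + 2·4^2 + 2·4 + 2; = 554; G_2 = 554−1 = 553
step 2: 553 = 2·4^4 + 2·4^2 + 2·4 + 1; sub 5 for 4: 2·5^5 + 2·5^2 + 2·5 + 1; = 6311; G_3 = 6311−1 = 6310

2·4^4 + 2·4^2 + 2·4 + 1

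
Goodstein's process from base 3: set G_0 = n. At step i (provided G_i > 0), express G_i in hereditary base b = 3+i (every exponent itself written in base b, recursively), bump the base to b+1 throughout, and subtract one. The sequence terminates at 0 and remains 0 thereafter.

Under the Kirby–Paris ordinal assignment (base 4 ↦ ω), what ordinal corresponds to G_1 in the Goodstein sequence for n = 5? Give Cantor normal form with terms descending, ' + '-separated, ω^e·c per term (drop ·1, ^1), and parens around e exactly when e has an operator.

ω + 1

[0] 5 ≡ 3 + 2 (base 3). Lift 4: 6. −1: 5.
[1] 5 ≡ 4 + 1 (base 4). Lift 5: 6. −1: 5.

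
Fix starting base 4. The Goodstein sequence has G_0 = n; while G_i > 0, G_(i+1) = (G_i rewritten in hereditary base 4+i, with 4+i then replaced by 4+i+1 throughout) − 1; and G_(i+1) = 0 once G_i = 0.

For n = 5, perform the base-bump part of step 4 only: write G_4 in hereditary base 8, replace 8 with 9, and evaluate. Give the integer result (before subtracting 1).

G_0=5  [base 4] 4 + 1  →[4↦5]→  5 + 1 = 6  −1 ⇒ G_1=5
G_1=5  [base 5] 5  →[5↦6]→  6 = 6  −1 ⇒ G_2=5
G_2=5  [base 6] 5  →[6↦7]→  5 = 5  −1 ⇒ G_3=4
G_3=4  [base 7] 4  →[7↦8]→  4 = 4  −1 ⇒ G_4=3
G_4=3  [base 8] 3  →[8↦9]→  3 = 3  −1 ⇒ G_5=2

3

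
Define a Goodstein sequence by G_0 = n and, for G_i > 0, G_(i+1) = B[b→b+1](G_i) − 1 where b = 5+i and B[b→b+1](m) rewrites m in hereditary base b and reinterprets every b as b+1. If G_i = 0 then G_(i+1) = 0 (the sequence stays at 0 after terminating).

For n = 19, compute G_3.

base 5: 19 = 3·5 + 4; at 6: 3·6 + 4 = 22; next = 21
base 6: 21 = 3·6 + 3; at 7: 3·7 + 3 = 24; next = 23
base 7: 23 = 3·7 + 2; at 8: 3·8 + 2 = 26; next = 25
base 8: 25 = 3·8 + 1; at 9: 3·9 + 1 = 28; next = 27

25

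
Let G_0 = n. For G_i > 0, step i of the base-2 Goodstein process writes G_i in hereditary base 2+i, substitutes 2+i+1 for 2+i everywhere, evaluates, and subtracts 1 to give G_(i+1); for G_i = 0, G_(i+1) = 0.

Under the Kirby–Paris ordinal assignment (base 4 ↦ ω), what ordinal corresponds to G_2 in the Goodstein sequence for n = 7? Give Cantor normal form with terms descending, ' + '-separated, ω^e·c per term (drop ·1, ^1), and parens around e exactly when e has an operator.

step 0: 7 = 2^2 + 2 + 1; sub 3 for 2: 3^3 + 3 + 1; = 31; G_1 = 31−1 = 30
step 1: 30 = 3^3 + 3; sub 4 for 3: 4^4 + 4; = 260; G_2 = 260−1 = 259
step 2: 259 = 4^4 + 3; sub 5 for 4: 5^5 + 3; = 3128; G_3 = 3128−1 = 3127

ω^ω + 3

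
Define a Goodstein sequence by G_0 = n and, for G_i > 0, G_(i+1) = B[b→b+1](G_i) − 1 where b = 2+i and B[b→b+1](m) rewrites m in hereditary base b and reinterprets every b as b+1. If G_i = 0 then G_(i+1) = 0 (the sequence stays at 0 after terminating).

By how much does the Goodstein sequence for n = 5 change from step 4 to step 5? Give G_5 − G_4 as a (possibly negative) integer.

422

(0) 5|_2 = 2^2 + 1 ↦ 3^3 + 1|_3 = 28 ⇒ 27
(1) 27|_3 = 3^3 ↦ 4^4|_4 = 256 ⇒ 255
(2) 255|_4 = 3·4^3 + 3·4^2 + 3·4 + 3 ↦ 3·5^3 + 3·5^2 + 3·5 + 3|_5 = 468 ⇒ 467
(3) 467|_5 = 3·5^3 + 3·5^2 + 3·5 + 2 ↦ 3·6^3 + 3·6^2 + 3·6 + 2|_6 = 776 ⇒ 775
(4) 775|_6 = 3·6^3 + 3·6^2 + 3·6 + 1 ↦ 3·7^3 + 3·7^2 + 3·7 + 1|_7 = 1198 ⇒ 1197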